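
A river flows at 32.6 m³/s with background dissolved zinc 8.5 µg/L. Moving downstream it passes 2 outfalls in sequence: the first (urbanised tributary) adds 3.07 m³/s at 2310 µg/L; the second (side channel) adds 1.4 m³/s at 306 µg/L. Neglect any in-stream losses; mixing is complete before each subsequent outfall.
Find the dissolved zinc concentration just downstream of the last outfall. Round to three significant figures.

210 µg/L

Below outfall 1: Q → 35.67 m³/s, C = (32.60·8.500 + 3.070·2310)/35.67 = 206.6 µg/L.
Below outfall 2: Q → 37.07 m³/s, C = (35.67·206.6 + 1.400·306.0)/37.07 = 210.3 µg/L.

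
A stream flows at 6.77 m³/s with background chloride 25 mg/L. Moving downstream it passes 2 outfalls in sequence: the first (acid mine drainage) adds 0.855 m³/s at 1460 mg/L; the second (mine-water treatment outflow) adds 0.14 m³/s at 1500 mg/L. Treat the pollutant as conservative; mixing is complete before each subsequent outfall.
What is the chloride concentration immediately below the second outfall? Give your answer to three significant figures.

Below outfall 1: Q → 7.625 m³/s, C = (6.770·25.00 + 0.8550·1460)/7.625 = 185.9 mg/L.
Below outfall 2: Q → 7.765 m³/s, C = (7.625·185.9 + 0.1400·1500)/7.765 = 209.6 mg/L.

210 mg/L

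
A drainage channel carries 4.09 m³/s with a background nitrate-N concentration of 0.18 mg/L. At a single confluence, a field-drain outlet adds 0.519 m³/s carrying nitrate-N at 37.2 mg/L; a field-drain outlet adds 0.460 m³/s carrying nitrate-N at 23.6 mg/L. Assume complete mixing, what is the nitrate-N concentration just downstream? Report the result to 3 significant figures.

6.10 mg/L

Flow-weighted average: C = (4.090·0.1800 + 0.5190·37.20 + 0.4600·23.60) / 5.069 = 30.90/5.069 = 6.096 mg/L.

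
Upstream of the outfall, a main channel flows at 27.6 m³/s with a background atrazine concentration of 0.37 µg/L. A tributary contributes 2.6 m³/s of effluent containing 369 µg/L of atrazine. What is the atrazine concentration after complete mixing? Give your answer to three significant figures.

Flow-weighted average: C = (27.60·0.3700 + 2.600·369.0) / 30.20 = 969.6/30.20 = 32.11 µg/L.

32.1 µg/L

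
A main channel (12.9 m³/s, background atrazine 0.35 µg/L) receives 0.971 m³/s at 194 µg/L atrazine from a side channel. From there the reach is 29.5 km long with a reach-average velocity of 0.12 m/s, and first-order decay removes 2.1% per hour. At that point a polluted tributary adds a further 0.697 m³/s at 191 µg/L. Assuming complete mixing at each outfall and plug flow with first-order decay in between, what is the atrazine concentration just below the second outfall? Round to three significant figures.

Mixed concentration C = ΣQC/ΣQ = (12.90·0.3500 + 0.9710·194.0) / 13.87 = 192.9/13.87 = 13.91 µg/L; combined flow 13.87 m³/s.
Travel time t = 29.5·1000 / 0.12 = 245800 s = 68.29 h.
2.1%/h lost → k = −ln(1 − 0.021) = 0.02122 h⁻¹.
First-order decay: C = 13.91·exp(−k·t) = 13.91·0.2347 = 3.264 µg/L.
At the second outfall, C = (13.87·3.264 + 0.6970·191.0) / (13.87 + 0.6970) = 12.25 µg/L.

12.2 µg/L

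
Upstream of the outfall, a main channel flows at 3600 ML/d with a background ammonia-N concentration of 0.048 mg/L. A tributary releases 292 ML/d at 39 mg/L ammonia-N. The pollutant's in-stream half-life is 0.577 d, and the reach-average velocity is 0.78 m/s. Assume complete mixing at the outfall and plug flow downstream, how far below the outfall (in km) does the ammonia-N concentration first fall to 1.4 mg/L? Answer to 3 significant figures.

42.2 km

After mixing, C = (3600·0.04800 + 292.0·39.00) / 3892 = 11560/3892 = 2.970 mg/L.
Half-life 0.577 d → k = ln 2 / 0.577 = 1.201 d⁻¹.
Set 2.970·exp(−k·t) = 1.4 → t = ln(2.970/1.4)/k = 54100 s = 15.03 h.
Distance = v·t = 0.78·54100 = 42200 m = 42.20 km.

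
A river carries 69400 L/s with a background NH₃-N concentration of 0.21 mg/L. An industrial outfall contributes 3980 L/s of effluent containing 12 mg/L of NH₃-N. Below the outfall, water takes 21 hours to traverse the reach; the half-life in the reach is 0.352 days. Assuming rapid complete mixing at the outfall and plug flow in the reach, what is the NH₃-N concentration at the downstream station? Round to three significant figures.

After mixing, C = (69400·0.2100 + 3980·12.00) / 73380 = 62330/73380 = 0.8495 mg/L.
Half-life 0.352 d → k = ln 2 / 0.352 = 1.969 d⁻¹.
Applying C = C₀e^(−kt): 0.8495 × 0.1785 = 0.1517 mg/L.

0.152 mg/L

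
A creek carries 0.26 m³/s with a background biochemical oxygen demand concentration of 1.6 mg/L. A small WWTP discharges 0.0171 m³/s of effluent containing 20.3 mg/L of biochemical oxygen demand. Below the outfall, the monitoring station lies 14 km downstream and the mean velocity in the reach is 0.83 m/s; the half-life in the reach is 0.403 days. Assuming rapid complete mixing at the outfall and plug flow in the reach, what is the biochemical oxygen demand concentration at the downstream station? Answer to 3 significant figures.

1.97 mg/L

Mixed concentration C = ΣQC/ΣQ = (0.2600·1.600 + 0.01710·20.30) / 0.2771 = 0.7631/0.2771 = 2.754 mg/L.
Travel time t = 14·1000 / 0.83 = 16870 s = 4.685 h.
Half-life 0.403 d → k = ln 2 / 0.403 = 1.720 d⁻¹.
First-order decay: C = 2.754·exp(−k·t) = 2.754·0.7148 = 1.968 mg/L.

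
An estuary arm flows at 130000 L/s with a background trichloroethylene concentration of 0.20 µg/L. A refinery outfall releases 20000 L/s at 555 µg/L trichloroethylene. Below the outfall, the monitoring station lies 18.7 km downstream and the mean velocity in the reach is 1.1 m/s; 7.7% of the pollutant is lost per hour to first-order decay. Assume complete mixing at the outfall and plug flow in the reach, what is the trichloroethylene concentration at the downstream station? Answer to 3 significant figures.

Mixed concentration C = ΣQC/ΣQ = (130000·0.2000 + 20000·555.0) / 150000 = 11130000/150000 = 74.17 µg/L.
Travel time t = 18.7·1000 / 1.1 = 17000 s = 4.722 h.
7.7%/h lost → k = −ln(1 − 0.077) = 0.08013 h⁻¹.
Decay over the reach: 74.17·exp(−kt) = 74.17·0.6850 = 50.81 µg/L.

50.8 µg/L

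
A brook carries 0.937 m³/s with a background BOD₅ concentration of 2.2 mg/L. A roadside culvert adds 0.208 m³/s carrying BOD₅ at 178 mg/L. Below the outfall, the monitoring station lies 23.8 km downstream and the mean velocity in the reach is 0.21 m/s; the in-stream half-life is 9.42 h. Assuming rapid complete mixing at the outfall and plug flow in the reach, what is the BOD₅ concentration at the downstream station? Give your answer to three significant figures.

Flow-weighted average: C = (0.9370·2.200 + 0.2080·178.0) / 1.145 = 39.09/1.145 = 34.14 mg/L.
Travel time t = 23.8·1000 / 0.21 = 113300 s = 31.48 h.
Half-life 9.42 h → k = ln 2 / 9.42 = 0.07358 h⁻¹ = 1.766 d⁻¹.
Applying C = C₀e^(−kt): 34.14 × 0.09862 = 3.366 mg/L.

3.37 mg/L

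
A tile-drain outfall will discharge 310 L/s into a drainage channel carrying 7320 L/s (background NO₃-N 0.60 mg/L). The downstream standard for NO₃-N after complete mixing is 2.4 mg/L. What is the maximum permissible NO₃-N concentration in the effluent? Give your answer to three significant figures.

At the limit, (Qr·Cr + Qe·Cₑ)/(Qr + Qe) = 2.4:
Cₑ = (7630·2.4 − 7320·0.6000) / 310.0 = 44.90 mg/L.

44.9 mg/L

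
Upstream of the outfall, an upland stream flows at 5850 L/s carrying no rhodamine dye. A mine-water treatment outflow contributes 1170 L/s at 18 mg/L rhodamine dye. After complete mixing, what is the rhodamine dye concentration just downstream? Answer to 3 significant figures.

Flow-weighted average: C = (5850·0 + 1170·18.00) / 7020 = 21060/7020 = 3.000 mg/L.

3.00 mg/L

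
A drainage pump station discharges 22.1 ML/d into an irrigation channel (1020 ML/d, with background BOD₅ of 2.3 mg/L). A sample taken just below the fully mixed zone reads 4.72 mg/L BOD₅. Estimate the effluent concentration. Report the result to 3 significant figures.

Mass balance: 1020·2.300 + 22.10·Cₑ = 1042·4.720
→ Cₑ = (1042·4.720 − 1020·2.300) / 22.10 = 116.4 mg/L.

116 mg/L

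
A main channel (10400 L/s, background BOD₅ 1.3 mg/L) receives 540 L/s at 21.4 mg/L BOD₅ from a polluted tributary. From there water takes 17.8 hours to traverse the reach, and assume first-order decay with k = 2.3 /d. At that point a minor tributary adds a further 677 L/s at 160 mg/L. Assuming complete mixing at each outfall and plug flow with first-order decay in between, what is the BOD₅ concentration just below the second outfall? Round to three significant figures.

Mass balance: C = (10400·1.300 + 540.0·21.40) / 10940 = 25080/10940 = 2.292 mg/L; combined flow 10940 L/s.
First-order decay: C = 2.292·exp(−k·t) = 2.292·0.1816 = 0.4163 mg/L.
Second outfall: C = (10940·0.4163 + 677.0·160.0)/11620 = 9.716 mg/L.

9.72 mg/L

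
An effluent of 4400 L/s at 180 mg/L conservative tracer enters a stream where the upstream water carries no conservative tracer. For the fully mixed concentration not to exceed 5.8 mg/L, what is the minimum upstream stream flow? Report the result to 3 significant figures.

132000 L/s

Set C_mix = 5.8: (Q·0 + 4400·180.0) / (Q + 4400) = 5.8
→ Q = 4400·(180.0 − 5.8)/(5.8 − 0) = 132200 L/s.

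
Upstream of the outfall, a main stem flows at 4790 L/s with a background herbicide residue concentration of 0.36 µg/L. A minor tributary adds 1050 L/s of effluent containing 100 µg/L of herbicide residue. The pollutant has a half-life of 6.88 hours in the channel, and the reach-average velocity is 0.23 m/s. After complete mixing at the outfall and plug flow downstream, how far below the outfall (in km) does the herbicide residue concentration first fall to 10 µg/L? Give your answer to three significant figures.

4.96 km

Mixed concentration C = ΣQC/ΣQ = (4790·0.3600 + 1050·100.0) / 5840 = 106700/5840 = 18.27 µg/L.
Half-life 6.88 h → k = ln 2 / 6.88 = 0.1007 h⁻¹ = 2.418 d⁻¹.
Set 18.27·exp(−k·t) = 10 → t = ln(18.27/10)/k = 21540 s = 5.985 h.
Distance = v·t = 0.23·21540 = 4955 m = 4.955 km.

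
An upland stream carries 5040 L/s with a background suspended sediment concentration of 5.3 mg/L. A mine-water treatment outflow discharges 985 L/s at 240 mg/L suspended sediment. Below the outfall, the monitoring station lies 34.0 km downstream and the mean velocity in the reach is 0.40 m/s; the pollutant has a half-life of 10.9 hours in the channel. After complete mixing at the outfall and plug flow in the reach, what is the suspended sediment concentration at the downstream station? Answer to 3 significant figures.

After mixing, C = (5040·5.300 + 985.0·240.0) / 6025 = 263100/6025 = 43.67 mg/L.
Travel time t = 34.0·1000 / 0.40 = 85000 s = 23.61 h.
Half-life 10.9 h → k = ln 2 / 10.9 = 0.06359 h⁻¹ = 1.526 d⁻¹.
Applying C = C₀e^(−kt): 43.67 × 0.2228 = 9.730 mg/L.

9.73 mg/L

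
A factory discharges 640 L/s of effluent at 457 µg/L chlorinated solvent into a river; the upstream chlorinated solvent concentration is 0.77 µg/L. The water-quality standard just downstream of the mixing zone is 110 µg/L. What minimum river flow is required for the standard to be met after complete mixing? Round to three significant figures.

Set C_mix = 110: (Q·0.7700 + 640.0·457.0) / (Q + 640.0) = 110
→ Q = 640.0·(457.0 − 110)/(110 − 0.7700) = 2033 L/s.

2030 L/s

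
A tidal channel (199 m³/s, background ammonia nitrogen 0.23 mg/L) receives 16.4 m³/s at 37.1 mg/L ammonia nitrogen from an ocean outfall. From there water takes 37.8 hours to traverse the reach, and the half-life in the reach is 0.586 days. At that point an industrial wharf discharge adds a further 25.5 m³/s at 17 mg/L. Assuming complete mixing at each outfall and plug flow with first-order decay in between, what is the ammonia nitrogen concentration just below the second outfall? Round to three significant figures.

After mixing, C = (199.0·0.2300 + 16.40·37.10) / 215.4 = 654.2/215.4 = 3.037 mg/L; combined flow 215.4 m³/s.
Half-life 0.586 d → k = ln 2 / 0.586 = 1.183 d⁻¹.
First-order decay: C = 3.037·exp(−k·t) = 3.037·0.1552 = 0.4714 mg/L.
Second outfall: C = (215.4·0.4714 + 25.50·17.00)/240.9 = 2.221 mg/L.

2.22 mg/L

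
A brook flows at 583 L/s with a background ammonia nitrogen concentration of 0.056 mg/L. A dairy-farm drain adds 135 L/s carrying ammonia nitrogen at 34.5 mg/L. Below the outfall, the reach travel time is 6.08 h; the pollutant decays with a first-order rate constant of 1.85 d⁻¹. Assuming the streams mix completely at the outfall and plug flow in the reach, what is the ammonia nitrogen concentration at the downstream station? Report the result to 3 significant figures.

4.09 mg/L

Mass balance: C = (583.0·0.05600 + 135.0·34.50) / 718.0 = 4690/718.0 = 6.532 mg/L.
After decay, C = 6.532 × e^(−kt) = 6.532 × 0.6258 = 4.088 mg/L.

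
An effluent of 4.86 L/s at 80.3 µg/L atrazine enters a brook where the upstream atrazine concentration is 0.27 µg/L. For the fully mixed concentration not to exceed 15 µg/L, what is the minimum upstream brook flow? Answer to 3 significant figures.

21.5 L/s

Set C_mix = 15: (Q·0.2700 + 4.860·80.30) / (Q + 4.860) = 15
→ Q = 4.860·(80.30 − 15)/(15 − 0.2700) = 21.55 L/s.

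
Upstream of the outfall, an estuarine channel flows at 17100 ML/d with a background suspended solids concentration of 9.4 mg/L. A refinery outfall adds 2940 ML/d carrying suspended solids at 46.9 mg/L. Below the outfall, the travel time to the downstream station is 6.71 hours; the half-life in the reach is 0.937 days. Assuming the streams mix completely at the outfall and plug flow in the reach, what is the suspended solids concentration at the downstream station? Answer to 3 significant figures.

Conservation of mass: C = (17100·9.400 + 2940·46.90) / 20040 = 298600/20040 = 14.90 mg/L.
Half-life 0.937 d → k = ln 2 / 0.937 = 0.7398 d⁻¹.
Applying C = C₀e^(−kt): 14.90 × 0.8132 = 12.12 mg/L.

12.1 mg/L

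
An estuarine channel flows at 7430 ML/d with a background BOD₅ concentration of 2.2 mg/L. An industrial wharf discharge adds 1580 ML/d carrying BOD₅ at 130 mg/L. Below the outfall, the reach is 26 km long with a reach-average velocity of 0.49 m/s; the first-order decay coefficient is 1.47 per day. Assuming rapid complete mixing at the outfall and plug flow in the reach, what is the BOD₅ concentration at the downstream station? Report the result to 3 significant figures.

After mixing, C = (7430·2.200 + 1580·130.0) / 9010 = 221700/9010 = 24.61 mg/L.
Travel time t = 26·1000 / 0.49 = 53060 s = 14.74 h.
First-order decay: C = 24.61·exp(−k·t) = 24.61·0.4054 = 9.978 mg/L.

9.98 mg/L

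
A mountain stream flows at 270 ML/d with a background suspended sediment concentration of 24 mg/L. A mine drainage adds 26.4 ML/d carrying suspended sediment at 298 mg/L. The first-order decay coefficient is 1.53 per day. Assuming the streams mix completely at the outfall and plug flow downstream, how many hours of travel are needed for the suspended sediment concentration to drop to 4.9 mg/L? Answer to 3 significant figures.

35.9 h

Mixed concentration C = ΣQC/ΣQ = (270.0·24.00 + 26.40·298.0) / 296.4 = 14350/296.4 = 48.40 mg/L.
48.40·exp(−k·t) = 4.9 → t = ln(48.40/4.9)/k = 129300 s = 35.93 h.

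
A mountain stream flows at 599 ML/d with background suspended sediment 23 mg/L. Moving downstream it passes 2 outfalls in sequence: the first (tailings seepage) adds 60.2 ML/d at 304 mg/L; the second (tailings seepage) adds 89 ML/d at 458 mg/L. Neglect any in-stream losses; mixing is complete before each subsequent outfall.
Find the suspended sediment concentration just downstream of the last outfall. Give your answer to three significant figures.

Below outfall 1: Q → 659.2 ML/d, C = (599.0·23.00 + 60.20·304.0)/659.2 = 48.66 mg/L.
Below outfall 2: Q → 748.2 ML/d, C = (659.2·48.66 + 89.00·458.0)/748.2 = 97.35 mg/L.

97.4 mg/L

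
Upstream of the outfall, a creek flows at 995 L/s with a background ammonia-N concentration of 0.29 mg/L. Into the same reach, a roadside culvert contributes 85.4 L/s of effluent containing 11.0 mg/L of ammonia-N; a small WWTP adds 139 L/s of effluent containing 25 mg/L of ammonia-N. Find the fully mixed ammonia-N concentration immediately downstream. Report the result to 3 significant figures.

Mixed concentration C = ΣQC/ΣQ = (995.0·0.2900 + 85.40·11.00 + 139.0·25.00) / 1219 = 4703/1219 = 3.857 mg/L.

3.86 mg/L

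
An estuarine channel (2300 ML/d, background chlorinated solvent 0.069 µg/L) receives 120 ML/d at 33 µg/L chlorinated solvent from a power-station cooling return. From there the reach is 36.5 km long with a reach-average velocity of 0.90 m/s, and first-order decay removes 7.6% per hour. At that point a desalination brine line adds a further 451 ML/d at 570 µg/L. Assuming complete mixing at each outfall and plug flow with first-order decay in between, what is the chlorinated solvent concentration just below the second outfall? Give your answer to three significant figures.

Mass balance: C = (2300·0.06900 + 120.0·33.00) / 2420 = 4119/2420 = 1.702 µg/L; combined flow 2420 ML/d.
Travel time t = 36.5·1000 / 0.90 = 40560 s = 11.27 h.
7.6%/h lost → k = −ln(1 − 0.076) = 0.07904 h⁻¹.
First-order decay: C = 1.702·exp(−k·t) = 1.702·0.4105 = 0.6986 µg/L.
Second outfall: C = (2420·0.6986 + 451.0·570.0)/2871 = 90.13 µg/L.

90.1 µg/L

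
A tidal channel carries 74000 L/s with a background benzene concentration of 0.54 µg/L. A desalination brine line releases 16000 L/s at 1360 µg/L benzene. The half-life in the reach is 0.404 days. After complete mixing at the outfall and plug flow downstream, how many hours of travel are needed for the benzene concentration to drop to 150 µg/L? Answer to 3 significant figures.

6.70 h

Mixed concentration C = ΣQC/ΣQ = (74000·0.5400 + 16000·1360) / 90000 = 21800000/90000 = 242.2 µg/L.
Half-life 0.404 d → k = ln 2 / 0.404 = 1.716 d⁻¹.
242.2·exp(−k·t) = 150 → t = ln(242.2/150)/k = 24130 s = 6.703 h.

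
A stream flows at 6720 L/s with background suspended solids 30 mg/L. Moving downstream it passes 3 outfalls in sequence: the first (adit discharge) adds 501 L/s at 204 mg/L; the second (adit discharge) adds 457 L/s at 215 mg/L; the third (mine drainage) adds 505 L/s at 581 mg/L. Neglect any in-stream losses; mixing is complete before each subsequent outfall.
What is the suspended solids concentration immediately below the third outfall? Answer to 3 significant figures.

85.0 mg/L

Below outfall 1: Q → 7221 L/s, C = (6720·30.00 + 501.0·204.0)/7221 = 42.07 mg/L.
Below outfall 2: Q → 7678 L/s, C = (7221·42.07 + 457.0·215.0)/7678 = 52.37 mg/L.
Below outfall 3: Q → 8183 L/s, C = (7678·52.37 + 505.0·581.0)/8183 = 84.99 mg/L.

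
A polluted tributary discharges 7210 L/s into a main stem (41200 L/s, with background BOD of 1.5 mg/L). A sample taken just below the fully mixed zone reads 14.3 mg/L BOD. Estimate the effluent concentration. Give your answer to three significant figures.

Mass balance: 41200·1.500 + 7210·Cₑ = 48410·14.30
→ Cₑ = (48410·14.30 − 41200·1.500) / 7210 = 87.44 mg/L.

87.4 mg/L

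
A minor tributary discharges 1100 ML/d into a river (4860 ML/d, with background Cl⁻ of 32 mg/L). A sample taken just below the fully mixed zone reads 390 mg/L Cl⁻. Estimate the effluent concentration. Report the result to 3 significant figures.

1970 mg/L

Mass balance: 4860·32.00 + 1100·Cₑ = 5960·390.0
→ Cₑ = (5960·390.0 − 4860·32.00) / 1100 = 1972 mg/L.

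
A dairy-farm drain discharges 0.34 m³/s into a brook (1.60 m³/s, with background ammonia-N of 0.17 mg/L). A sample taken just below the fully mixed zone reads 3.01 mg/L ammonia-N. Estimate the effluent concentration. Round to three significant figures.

Mass balance: 1.600·0.1700 + 0.3400·Cₑ = 1.940·3.010
→ Cₑ = (1.940·3.010 − 1.600·0.1700) / 0.3400 = 16.37 mg/L.

16.4 mg/L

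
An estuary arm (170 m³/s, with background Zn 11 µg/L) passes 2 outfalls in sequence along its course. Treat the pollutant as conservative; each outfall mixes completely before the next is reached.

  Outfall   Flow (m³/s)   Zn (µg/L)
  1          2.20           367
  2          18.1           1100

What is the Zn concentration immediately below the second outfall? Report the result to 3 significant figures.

119 µg/L

Below outfall 1: Q → 172.2 m³/s, C = (170.0·11.00 + 2.200·367.0)/172.2 = 15.55 µg/L.
Below outfall 2: Q → 190.3 m³/s, C = (172.2·15.55 + 18.10·1100)/190.3 = 118.7 µg/L.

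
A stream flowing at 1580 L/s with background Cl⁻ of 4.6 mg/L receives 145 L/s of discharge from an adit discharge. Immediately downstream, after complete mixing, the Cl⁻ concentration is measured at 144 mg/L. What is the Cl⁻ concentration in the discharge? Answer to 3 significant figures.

1660 mg/L

Mass balance: 1580·4.600 + 145.0·Cₑ = 1725·144.0
→ Cₑ = (1725·144.0 − 1580·4.600) / 145.0 = 1663 mg/L.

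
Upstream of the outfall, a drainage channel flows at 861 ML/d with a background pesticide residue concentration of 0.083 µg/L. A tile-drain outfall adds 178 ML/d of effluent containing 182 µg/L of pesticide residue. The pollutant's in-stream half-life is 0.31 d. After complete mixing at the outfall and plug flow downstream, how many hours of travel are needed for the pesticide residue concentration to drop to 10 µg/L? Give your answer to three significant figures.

12.2 h

After mixing, C = (861.0·0.08300 + 178.0·182.0) / 1039 = 32470/1039 = 31.25 µg/L.
Half-life 0.31 d → k = ln 2 / 0.31 = 2.236 d⁻¹.
31.25·exp(−k·t) = 10 → t = ln(31.25/10)/k = 44030 s = 12.23 h.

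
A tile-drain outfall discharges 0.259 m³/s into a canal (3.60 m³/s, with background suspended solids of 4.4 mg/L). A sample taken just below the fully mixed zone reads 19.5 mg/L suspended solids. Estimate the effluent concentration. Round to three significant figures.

Mass balance: 3.600·4.400 + 0.2590·Cₑ = 3.859·19.50
→ Cₑ = (3.859·19.50 − 3.600·4.400) / 0.2590 = 229.4 mg/L.

229 mg/L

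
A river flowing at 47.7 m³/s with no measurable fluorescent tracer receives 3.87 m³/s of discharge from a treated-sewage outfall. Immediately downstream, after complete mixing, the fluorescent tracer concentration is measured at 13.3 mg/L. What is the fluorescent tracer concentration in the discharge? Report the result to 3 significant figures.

Mass balance: 47.70·0 + 3.870·Cₑ = 51.57·13.30
→ Cₑ = (51.57·13.30 − 47.70·0) / 3.870 = 177.2 mg/L.

177 mg/L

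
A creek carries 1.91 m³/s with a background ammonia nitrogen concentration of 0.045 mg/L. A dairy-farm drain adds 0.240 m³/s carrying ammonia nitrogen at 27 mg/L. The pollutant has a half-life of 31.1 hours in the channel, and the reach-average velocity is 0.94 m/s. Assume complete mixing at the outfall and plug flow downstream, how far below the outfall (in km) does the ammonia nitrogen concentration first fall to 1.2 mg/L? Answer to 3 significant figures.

142 km

Conservation of mass: C = (1.910·0.04500 + 0.2400·27.00) / 2.150 = 6.566/2.150 = 3.054 mg/L.
Half-life 31.1 h → k = ln 2 / 31.1 = 0.02229 h⁻¹ = 0.5349 d⁻¹.
Set 3.054·exp(−k·t) = 1.2 → t = ln(3.054/1.2)/k = 150900 s = 41.91 h.
Distance = v·t = 0.94·150900 = 141800 m = 141.8 km.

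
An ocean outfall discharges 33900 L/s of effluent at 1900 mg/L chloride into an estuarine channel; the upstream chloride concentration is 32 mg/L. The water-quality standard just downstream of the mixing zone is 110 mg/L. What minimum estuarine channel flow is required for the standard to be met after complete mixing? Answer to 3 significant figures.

778000 L/s

Set C_mix = 110: (Q·32.00 + 33900·1900) / (Q + 33900) = 110
→ Q = 33900·(1900 − 110)/(110 − 32.00) = 778000 L/s.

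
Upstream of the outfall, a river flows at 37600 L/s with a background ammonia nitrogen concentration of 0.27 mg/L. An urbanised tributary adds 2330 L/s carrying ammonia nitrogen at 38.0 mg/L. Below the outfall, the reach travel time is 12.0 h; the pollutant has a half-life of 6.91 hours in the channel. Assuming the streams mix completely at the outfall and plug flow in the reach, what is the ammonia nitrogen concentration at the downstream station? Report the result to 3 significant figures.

Conservation of mass: C = (37600·0.2700 + 2330·38.00) / 39930 = 98690/39930 = 2.472 mg/L.
Half-life 6.91 h → k = ln 2 / 6.91 = 0.1003 h⁻¹ = 2.407 d⁻¹.
After decay, C = 2.472 × e^(−kt) = 2.472 × 0.3001 = 0.7417 mg/L.

0.742 mg/L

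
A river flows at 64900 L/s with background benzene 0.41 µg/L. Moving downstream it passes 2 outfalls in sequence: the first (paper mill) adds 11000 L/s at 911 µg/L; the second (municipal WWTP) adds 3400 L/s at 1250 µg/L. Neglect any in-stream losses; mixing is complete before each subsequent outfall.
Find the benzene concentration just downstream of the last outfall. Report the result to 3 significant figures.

After outfall 1: Q = 64900 + 11000 = 75900 L/s; C = (64900·0.4100 + 11000·911.0)/75900 = 132.4 µg/L.
After outfall 2: Q = 75900 + 3400 = 79300 L/s; C = (75900·132.4 + 3400·1250)/79300 = 180.3 µg/L.

180 µg/L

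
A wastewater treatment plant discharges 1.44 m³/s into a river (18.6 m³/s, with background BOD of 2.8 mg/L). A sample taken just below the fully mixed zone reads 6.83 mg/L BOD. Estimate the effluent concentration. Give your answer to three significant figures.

Mass balance: 18.60·2.800 + 1.440·Cₑ = 20.04·6.830
→ Cₑ = (20.04·6.830 − 18.60·2.800) / 1.440 = 58.88 mg/L.

58.9 mg/L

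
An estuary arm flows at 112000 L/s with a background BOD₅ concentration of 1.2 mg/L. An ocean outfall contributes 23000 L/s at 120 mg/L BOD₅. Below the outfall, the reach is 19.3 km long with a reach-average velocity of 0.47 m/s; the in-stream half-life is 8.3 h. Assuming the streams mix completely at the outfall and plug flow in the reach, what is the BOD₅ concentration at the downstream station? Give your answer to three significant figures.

8.27 mg/L

Flow-weighted average: C = (112000·1.200 + 23000·120.0) / 135000 = 2894000/135000 = 21.44 mg/L.
Travel time t = 19.3·1000 / 0.47 = 41060 s = 11.41 h.
Half-life 8.3 h → k = ln 2 / 8.3 = 0.08351 h⁻¹ = 2.004 d⁻¹.
Applying C = C₀e^(−kt): 21.44 × 0.3857 = 8.270 mg/L.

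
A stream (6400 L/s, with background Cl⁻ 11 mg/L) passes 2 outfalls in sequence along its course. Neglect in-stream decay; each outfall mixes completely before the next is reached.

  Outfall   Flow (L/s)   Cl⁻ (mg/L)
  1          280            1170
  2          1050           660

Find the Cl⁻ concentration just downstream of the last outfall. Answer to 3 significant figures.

141 mg/L

Outfall 1: combined Q = 6680 L/s; C = (6400·11.00 + 280.0·1170)/6680 = 59.58 mg/L.
Outfall 2: combined Q = 7730 L/s; C = (6680·59.58 + 1050·660.0)/7730 = 141.1 mg/L.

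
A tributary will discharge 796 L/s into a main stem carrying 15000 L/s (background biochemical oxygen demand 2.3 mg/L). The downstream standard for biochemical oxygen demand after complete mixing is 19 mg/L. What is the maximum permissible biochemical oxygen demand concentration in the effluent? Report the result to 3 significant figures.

334 mg/L

At the limit, (Qr·Cr + Qe·Cₑ)/(Qr + Qe) = 19:
Cₑ = (15800·19 − 15000·2.300) / 796.0 = 333.7 mg/L.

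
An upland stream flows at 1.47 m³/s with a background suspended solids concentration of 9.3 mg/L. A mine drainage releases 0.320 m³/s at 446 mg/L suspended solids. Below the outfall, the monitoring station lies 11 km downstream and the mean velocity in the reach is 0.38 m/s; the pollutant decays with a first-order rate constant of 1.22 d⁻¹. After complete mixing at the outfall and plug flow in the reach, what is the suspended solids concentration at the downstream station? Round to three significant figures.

58.1 mg/L

Flow-weighted average: C = (1.470·9.300 + 0.3200·446.0) / 1.790 = 156.4/1.790 = 87.37 mg/L.
Travel time t = 11·1000 / 0.38 = 28950 s = 8.041 h.
First-order decay: C = 87.37·exp(−k·t) = 87.37·0.6645 = 58.06 mg/L.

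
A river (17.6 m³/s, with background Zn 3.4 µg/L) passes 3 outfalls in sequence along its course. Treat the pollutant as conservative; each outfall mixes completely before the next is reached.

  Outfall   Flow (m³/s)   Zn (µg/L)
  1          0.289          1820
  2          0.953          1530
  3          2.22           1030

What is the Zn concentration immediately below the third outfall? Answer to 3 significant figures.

Outfall 1: combined Q = 17.89 m³/s; C = (17.60·3.400 + 0.2890·1820)/17.89 = 32.75 µg/L.
Outfall 2: combined Q = 18.84 m³/s; C = (17.89·32.75 + 0.9530·1530)/18.84 = 108.5 µg/L.
Outfall 3: combined Q = 21.06 m³/s; C = (18.84·108.5 + 2.220·1030)/21.06 = 205.6 µg/L.

206 µg/L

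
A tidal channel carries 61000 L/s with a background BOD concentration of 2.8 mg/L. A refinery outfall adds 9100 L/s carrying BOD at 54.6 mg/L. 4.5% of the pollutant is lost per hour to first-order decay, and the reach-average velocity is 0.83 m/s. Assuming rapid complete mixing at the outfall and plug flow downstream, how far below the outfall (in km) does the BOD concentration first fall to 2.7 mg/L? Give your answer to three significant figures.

81.8 km

After mixing, C = (61000·2.800 + 9100·54.60) / 70100 = 667700/70100 = 9.524 mg/L.
4.5%/h lost → k = −ln(1 − 0.045) = 0.04604 h⁻¹.
Set 9.524·exp(−k·t) = 2.7 → t = ln(9.524/2.7)/k = 98560 s = 27.38 h.
Distance = v·t = 0.83·98560 = 81810 m = 81.81 km.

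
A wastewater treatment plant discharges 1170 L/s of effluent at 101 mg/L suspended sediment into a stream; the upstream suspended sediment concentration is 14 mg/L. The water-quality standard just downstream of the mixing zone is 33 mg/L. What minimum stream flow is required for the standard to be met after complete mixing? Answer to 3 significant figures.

4190 L/s

Set C_mix = 33: (Q·14.00 + 1170·101.0) / (Q + 1170) = 33
→ Q = 1170·(101.0 − 33)/(33 − 14.00) = 4187 L/s.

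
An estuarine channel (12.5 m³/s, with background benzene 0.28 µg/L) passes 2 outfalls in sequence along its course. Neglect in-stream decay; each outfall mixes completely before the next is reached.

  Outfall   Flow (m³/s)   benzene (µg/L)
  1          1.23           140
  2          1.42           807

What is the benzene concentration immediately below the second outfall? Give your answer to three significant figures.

After outfall 1: Q = 12.50 + 1.230 = 13.73 m³/s; C = (12.50·0.2800 + 1.230·140.0)/13.73 = 12.80 µg/L.
After outfall 2: Q = 13.73 + 1.420 = 15.15 m³/s; C = (13.73·12.80 + 1.420·807.0)/15.15 = 87.24 µg/L.

87.2 µg/L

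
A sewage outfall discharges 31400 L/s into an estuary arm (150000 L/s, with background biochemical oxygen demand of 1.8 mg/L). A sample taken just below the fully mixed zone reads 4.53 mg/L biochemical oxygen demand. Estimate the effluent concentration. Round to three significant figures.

Mass balance: 150000·1.800 + 31400·Cₑ = 181400·4.530
→ Cₑ = (181400·4.530 − 150000·1.800) / 31400 = 17.57 mg/L.

17.6 mg/L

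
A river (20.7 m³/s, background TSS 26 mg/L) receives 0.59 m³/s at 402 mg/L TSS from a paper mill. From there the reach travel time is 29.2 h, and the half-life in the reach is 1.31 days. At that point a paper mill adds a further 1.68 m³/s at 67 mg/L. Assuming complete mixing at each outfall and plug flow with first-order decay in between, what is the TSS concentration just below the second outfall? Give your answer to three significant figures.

22.6 mg/L

After mixing, C = (20.70·26.00 + 0.5900·402.0) / 21.29 = 775.4/21.29 = 36.42 mg/L; combined flow 21.29 m³/s.
Half-life 1.31 d → k = ln 2 / 1.31 = 0.5291 d⁻¹.
First-order decay: C = 36.42·exp(−k·t) = 36.42·0.5253 = 19.13 mg/L.
Second outfall: C = (21.29·19.13 + 1.680·67.00)/22.97 = 22.63 mg/L.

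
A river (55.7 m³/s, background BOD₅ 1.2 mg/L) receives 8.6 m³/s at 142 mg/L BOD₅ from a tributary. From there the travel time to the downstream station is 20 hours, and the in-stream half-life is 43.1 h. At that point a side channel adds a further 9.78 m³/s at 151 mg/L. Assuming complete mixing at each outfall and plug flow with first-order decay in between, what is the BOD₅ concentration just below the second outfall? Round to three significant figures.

Conservation of mass: C = (55.70·1.200 + 8.600·142.0) / 64.30 = 1288/64.30 = 20.03 mg/L; combined flow 64.30 m³/s.
Half-life 43.1 h → k = ln 2 / 43.1 = 0.01608 h⁻¹ = 0.3860 d⁻¹.
First-order decay: C = 20.03·exp(−k·t) = 20.03·0.7250 = 14.52 mg/L.
Second outfall: C = (64.30·14.52 + 9.780·151.0)/74.08 = 32.54 mg/L.

32.5 mg/L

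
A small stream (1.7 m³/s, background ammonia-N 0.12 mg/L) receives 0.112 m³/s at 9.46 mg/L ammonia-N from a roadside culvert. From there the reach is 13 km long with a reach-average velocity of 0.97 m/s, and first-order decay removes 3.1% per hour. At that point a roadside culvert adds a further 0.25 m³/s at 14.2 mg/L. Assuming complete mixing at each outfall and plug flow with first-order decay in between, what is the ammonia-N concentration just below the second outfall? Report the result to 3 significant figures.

2.27 mg/L

Mass balance: C = (1.700·0.1200 + 0.1120·9.460) / 1.812 = 1.264/1.812 = 0.6973 mg/L; combined flow 1.812 m³/s.
Travel time t = 13·1000 / 0.97 = 13400 s = 3.723 h.
3.1%/h lost → k = −ln(1 − 0.031) = 0.03149 h⁻¹.
Applying C = C₀e^(−kt): 0.6973 × 0.8894 = 0.6202 mg/L.
Second outfall: C = (1.812·0.6202 + 0.2500·14.20)/2.062 = 2.267 mg/L.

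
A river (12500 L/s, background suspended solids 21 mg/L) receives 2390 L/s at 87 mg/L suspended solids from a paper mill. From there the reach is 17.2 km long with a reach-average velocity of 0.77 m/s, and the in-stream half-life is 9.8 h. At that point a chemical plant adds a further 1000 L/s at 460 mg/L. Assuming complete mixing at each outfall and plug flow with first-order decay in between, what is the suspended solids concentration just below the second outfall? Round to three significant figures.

48.0 mg/L

Flow-weighted average: C = (12500·21.00 + 2390·87.00) / 14890 = 470400/14890 = 31.59 mg/L; combined flow 14890 L/s.
Travel time t = 17.2·1000 / 0.77 = 22340 s = 6.205 h.
Half-life 9.8 h → k = ln 2 / 9.8 = 0.07073 h⁻¹ = 1.698 d⁻¹.
Decay over the reach: 31.59·exp(−kt) = 31.59·0.6448 = 20.37 mg/L.
At the second outfall, C = (14890·20.37 + 1000·460.0) / (14890 + 1000) = 48.04 mg/L.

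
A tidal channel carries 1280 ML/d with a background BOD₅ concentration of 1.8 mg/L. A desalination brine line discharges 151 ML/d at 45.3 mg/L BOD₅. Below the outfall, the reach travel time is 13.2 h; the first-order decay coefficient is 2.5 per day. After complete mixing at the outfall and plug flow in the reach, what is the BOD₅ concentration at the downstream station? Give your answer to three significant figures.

1.62 mg/L

Mixed concentration C = ΣQC/ΣQ = (1280·1.800 + 151.0·45.30) / 1431 = 9144/1431 = 6.390 mg/L.
Applying C = C₀e^(−kt): 6.390 × 0.2528 = 1.616 mg/L.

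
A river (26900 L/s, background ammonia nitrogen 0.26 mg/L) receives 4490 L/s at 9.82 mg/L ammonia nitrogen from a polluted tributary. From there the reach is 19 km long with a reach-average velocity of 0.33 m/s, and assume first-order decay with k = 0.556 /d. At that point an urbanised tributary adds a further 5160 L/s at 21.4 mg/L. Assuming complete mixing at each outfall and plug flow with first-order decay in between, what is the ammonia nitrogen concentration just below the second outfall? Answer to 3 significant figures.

3.99 mg/L

Mixed concentration C = ΣQC/ΣQ = (26900·0.2600 + 4490·9.820) / 31390 = 51090/31390 = 1.627 mg/L; combined flow 31390 L/s.
Travel time t = 19·1000 / 0.33 = 57580 s = 15.99 h.
Applying C = C₀e^(−kt): 1.627 × 0.6904 = 1.124 mg/L.
At the second outfall, C = (31390·1.124 + 5160·21.40) / (31390 + 5160) = 3.986 mg/L.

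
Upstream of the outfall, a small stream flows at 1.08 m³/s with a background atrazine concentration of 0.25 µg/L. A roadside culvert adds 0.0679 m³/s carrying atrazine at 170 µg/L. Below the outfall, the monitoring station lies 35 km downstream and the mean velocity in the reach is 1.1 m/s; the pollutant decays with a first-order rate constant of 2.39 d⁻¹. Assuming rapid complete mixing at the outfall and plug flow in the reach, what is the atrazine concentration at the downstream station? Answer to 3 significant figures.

4.27 µg/L

After mixing, C = (1.080·0.2500 + 0.06790·170.0) / 1.148 = 11.81/1.148 = 10.29 µg/L.
Travel time t = 35·1000 / 1.1 = 31820 s = 8.838 h.
Applying C = C₀e^(−kt): 10.29 × 0.4147 = 4.268 µg/L.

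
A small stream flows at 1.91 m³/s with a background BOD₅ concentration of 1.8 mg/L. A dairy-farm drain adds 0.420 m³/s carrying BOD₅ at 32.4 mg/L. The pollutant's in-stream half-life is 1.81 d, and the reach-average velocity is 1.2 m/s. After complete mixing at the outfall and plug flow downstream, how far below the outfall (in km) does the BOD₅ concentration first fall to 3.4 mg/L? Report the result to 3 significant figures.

Flow-weighted average: C = (1.910·1.800 + 0.4200·32.40) / 2.330 = 17.05/2.330 = 7.316 mg/L.
Half-life 1.81 d → k = ln 2 / 1.81 = 0.3830 d⁻¹.
Set 7.316·exp(−k·t) = 3.4 → t = ln(7.316/3.4)/k = 172900 s = 48.02 h.
Distance = v·t = 1.2·172900 = 207500 m = 207.5 km.

207 km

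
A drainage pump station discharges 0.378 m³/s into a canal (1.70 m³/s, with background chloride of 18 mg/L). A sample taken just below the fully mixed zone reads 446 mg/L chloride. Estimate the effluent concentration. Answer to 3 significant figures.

2370 mg/L

Mass balance: 1.700·18.00 + 0.3780·Cₑ = 2.078·446.0
→ Cₑ = (2.078·446.0 − 1.700·18.00) / 0.3780 = 2371 mg/L.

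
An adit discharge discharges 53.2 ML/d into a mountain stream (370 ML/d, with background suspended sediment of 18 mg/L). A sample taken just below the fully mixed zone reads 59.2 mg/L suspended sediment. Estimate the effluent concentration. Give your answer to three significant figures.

Mass balance: 370.0·18.00 + 53.20·Cₑ = 423.2·59.20
→ Cₑ = (423.2·59.20 − 370.0·18.00) / 53.20 = 345.7 mg/L.

346 mg/L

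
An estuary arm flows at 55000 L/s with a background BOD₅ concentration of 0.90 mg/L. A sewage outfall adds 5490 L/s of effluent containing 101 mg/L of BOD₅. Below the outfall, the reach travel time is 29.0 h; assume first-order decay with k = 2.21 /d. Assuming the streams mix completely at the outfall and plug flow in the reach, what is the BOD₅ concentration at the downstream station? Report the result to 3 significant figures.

0.691 mg/L

After mixing, C = (55000·0.9000 + 5490·101.0) / 60490 = 604000/60490 = 9.985 mg/L.
Decay over the reach: 9.985·exp(−kt) = 9.985·0.06922 = 0.6912 mg/L.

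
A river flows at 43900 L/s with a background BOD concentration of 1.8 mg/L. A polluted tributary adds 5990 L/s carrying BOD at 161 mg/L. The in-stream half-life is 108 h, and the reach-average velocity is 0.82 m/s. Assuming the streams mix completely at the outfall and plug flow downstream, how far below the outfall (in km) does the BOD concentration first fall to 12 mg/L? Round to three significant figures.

256 km

Mass balance: C = (43900·1.800 + 5990·161.0) / 49890 = 1043000/49890 = 20.91 mg/L.
Half-life 108 h → k = ln 2 / 108 = 0.006418 h⁻¹ = 0.1540 d⁻¹.
Set 20.91·exp(−k·t) = 12 → t = ln(20.91/12)/k = 311600 s = 86.56 h.
Distance = v·t = 0.82·311600 = 255500 m = 255.5 km.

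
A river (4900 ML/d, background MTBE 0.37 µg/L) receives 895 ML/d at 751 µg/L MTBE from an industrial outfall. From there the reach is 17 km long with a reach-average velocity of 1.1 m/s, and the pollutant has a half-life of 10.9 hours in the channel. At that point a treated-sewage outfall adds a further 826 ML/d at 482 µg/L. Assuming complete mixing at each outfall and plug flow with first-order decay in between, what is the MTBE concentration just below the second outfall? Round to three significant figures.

Flow-weighted average: C = (4900·0.3700 + 895.0·751.0) / 5795 = 674000/5795 = 116.3 µg/L; combined flow 5795 ML/d.
Travel time t = 17·1000 / 1.1 = 15450 s = 4.293 h.
Half-life 10.9 h → k = ln 2 / 10.9 = 0.06359 h⁻¹ = 1.526 d⁻¹.
Decay over the reach: 116.3·exp(−kt) = 116.3·0.7611 = 88.52 µg/L.
Second outfall: C = (5795·88.52 + 826.0·482.0)/6621 = 137.6 µg/L.

138 µg/L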